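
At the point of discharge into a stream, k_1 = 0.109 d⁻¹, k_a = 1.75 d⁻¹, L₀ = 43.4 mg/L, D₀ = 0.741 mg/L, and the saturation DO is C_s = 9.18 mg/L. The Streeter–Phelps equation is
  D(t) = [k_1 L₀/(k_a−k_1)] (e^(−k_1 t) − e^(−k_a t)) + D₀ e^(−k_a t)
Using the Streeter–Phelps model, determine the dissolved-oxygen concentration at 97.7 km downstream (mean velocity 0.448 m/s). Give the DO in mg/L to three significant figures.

Travel time t = x/v = 97.7 km / (0.448 m/s) = 97700 m / 0.448 m/s = 218100 s = 2.524 d.
k_1 L₀/(k_a−k_1) = 0.109×43.4/(1.75−0.109) = 4.731/1.641 = 2.883 mg/L.
e^(−k_1 t) = e^(−0.109×2.524) = 0.7595; e^(−k_a t) = e^(−1.75×2.524) = 0.01207.
D = 2.883 × (0.7595 − 0.01207) + 0.741 × 0.01207 = 2.155 + 0.008943 = 2.164 mg/L.
DO = C_s − D = 9.18 − 2.164 = 7.016 mg/L.

DO ≈ 7.02 mg/L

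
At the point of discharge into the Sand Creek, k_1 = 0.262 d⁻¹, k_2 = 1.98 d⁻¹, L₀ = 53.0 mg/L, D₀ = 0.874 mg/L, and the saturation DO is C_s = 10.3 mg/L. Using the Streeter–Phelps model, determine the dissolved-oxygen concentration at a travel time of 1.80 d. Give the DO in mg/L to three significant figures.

k_1 L₀/(k_2−k_1) = 0.262×53.0/(1.98−0.262) = 13.89/1.718 = 8.083 mg/L.
e^(−k_1 t) = e^(−0.262×1.800) = 0.6240; e^(−k_2 t) = e^(−1.98×1.800) = 0.02833.
D = 8.083 × (0.6240 − 0.02833) + 0.874 × 0.02833 = 4.815 + 0.02476 = 4.839 mg/L.
DO = C_s − D = 10.3 − 4.839 = 5.461 mg/L.

DO ≈ 5.46 mg/L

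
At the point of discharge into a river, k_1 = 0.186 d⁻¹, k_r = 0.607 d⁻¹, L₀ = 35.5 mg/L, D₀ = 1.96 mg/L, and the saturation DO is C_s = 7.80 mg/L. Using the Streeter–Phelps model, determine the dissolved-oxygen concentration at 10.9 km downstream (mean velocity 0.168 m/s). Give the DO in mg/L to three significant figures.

DO ≈ 2.86 mg/L

Travel time t = x/v = 10.9 km / (0.168 m/s) = 10900 m / 0.168 m/s = 64880 s = 0.7509 d.
k_1 L₀/(k_r−k_1) = 0.186×35.5/(0.607−0.186) = 6.603/0.4210 = 15.68 mg/L.
e^(−k_1 t) = e^(−0.186×0.7509) = 0.8696; e^(−k_r t) = e^(−0.607×0.7509) = 0.6339.
D = 15.68 × (0.8696 − 0.6339) + 1.96 × 0.6339 = 3.697 + 1.243 = 4.939 mg/L.
DO = C_s − D = 7.80 − 4.939 = 2.861 mg/L.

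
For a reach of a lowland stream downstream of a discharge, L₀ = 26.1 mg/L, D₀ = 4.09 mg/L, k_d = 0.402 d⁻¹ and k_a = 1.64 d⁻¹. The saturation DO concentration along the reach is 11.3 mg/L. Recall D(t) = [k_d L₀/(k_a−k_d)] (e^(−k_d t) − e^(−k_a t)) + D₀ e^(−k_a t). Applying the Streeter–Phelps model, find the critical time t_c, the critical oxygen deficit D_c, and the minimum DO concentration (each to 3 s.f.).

t_c ≈ 0.603 d; D_c ≈ 5.02 mg/L; min DO ≈ 6.28 mg/L

At the critical point dD/dt = 0, so k_d L₀ e^(−k_d t) = k_a D. Substituting D(t) from the Streeter–Phelps equation and solving for t gives
t_c = ln[(k_a/k_d)(1 − D₀(k_a−k_d)/(k_d L₀))] / (k_a−k_d).
Here k_a−k_d = 1.238 d⁻¹ and 1 − D₀(k_a−k_d)/(k_d L₀) = 1 − 4.09×1.238/(0.402×26.1) = 0.5174, so
t_c = ln(4.080 × 0.5174) / 1.238 = 0.7471 / 1.238 = 0.6035 d.
L(t_c) = L₀ e^(−k_d t_c) = 26.1 × 0.7846 = 20.48 mg/L, and at the critical point k_a D_c = k_d L, so D_c = (0.402/1.64) × 20.48 = 5.020 mg/L.
Minimum DO = C_s − D_c = 11.3 − 5.020 = 6.280 mg/L.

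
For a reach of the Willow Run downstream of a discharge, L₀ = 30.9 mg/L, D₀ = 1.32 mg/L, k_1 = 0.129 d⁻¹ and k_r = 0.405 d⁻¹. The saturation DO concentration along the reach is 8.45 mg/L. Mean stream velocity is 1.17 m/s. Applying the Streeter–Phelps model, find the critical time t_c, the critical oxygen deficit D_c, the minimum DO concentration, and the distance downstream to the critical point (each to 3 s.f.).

t_c = [1/(k_r−k_1)] ln[(k_r/k_1)(1 − D₀(k_r−k_1)/(k_1 L₀))]
= [1/(0.405−0.129)] ln[(0.405/0.129)(1 − 1.32×0.2760/(0.129×30.9))]
= (1/0.2760) ln[3.140 × 0.9086] = 3.623 × ln(2.853) = 3.623 × 1.048 = 3.798 d.
D_c = (k_1/k_r) L₀ e^(−k_1 t_c) = (0.129/0.405) × 30.9 × e^(−0.129×3.798) = 0.3185 × 30.9 × 0.6127 = 6.030 mg/L.
Minimum DO = C_s − D_c = 8.45 − 6.030 = 2.420 mg/L.
x_c = v t_c = 1.17 m/s × 3.798 d × 86400 s/d = 383900 m ≈ 384 km.

t_c ≈ 3.80 d; D_c ≈ 6.03 mg/L; min DO ≈ 2.42 mg/L; x_c ≈ 384 km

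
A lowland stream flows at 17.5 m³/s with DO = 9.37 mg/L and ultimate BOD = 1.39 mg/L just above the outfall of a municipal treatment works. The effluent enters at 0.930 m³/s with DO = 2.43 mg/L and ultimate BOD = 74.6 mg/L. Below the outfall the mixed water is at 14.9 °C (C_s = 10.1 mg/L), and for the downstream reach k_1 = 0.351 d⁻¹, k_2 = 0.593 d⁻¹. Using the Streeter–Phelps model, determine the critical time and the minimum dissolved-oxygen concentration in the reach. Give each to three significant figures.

Mixed DO = (17.5×9.37 + 0.930×2.43)/(17.5+0.930) = 166.2/18.43 = 9.020 mg/L.
Mixed L₀ = (17.5×1.39 + 0.930×74.6)/(18.43) = 93.70/18.43 = 5.084 mg/L.
Initial deficit D₀ = C_s − DO₀ = 10.1 − 9.020 = 1.080 mg/L.
t_c = (1/0.2420) ln[(0.593/0.351)(1 − 1.080×0.2420/(0.351×5.084))] = 4.132 × ln(1.442) = 1.512 d.
D_c = (0.351/0.593) × 5.084 × e^(−0.351×1.512) = 0.5919 × 5.084 × 0.5881 = 1.770 mg/L.
Minimum DO = 10.1 − 1.770 = 8.330 mg/L.

t_c ≈ 1.51 d; minimum DO ≈ 8.33 mg/L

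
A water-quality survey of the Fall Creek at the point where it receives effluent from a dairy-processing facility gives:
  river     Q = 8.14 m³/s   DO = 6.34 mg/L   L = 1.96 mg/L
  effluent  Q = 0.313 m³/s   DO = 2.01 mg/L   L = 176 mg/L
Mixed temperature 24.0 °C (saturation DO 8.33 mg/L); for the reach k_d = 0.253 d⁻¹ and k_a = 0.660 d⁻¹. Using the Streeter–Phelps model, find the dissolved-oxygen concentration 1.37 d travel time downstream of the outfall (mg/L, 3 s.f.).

DO ≈ 5.88 mg/L

Mixed DO = (8.14×6.34 + 0.313×2.01)/(8.14+0.313) = 52.24/8.453 = 6.180 mg/L.
Mixed L₀ = (8.14×1.96 + 0.313×176)/(8.453) = 71.04/8.453 = 8.404 mg/L.
Initial deficit D₀ = C_s − DO₀ = 8.33 − 6.180 = 2.150 mg/L.
D(1.37) = [0.253×8.404/(0.660−0.253)](e^(−0.253×1.37) − e^(−0.660×1.37)) + 2.150 e^(−0.660×1.37)
= 5.224 × (0.7071 − 0.4049) + 2.150 × 0.4049 = 2.449 mg/L.
DO = 8.33 − 2.449 = 5.881 mg/L.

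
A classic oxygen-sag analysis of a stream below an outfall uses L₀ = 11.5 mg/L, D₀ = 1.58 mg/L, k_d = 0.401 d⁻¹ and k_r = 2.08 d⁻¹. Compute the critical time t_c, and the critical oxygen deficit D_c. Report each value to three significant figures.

With k_r/k_d = 5.187 and 1 − D₀(k_r−k_d)/(k_d L₀) = 0.4247,
t_c = ln(5.187 × 0.4247) / (2.08 − 0.401) = ln(2.203) / 1.679 = 0.7899/1.679 = 0.4704 d.
L(t_c) = L₀ e^(−k_d t_c) = 11.5 × 0.8281 = 9.523 mg/L, and at the critical point k_r D_c = k_d L, so D_c = (0.401/2.08) × 9.523 = 1.836 mg/L.

t_c ≈ 0.470 d; D_c ≈ 1.84 mg/L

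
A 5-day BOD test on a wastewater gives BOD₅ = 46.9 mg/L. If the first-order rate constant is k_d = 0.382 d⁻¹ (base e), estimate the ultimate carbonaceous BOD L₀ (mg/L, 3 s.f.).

BOD₅ = L₀(1 − e^(−5k_d)) ⇒ L₀ = BOD₅ / (1 − e^(−5×0.382))
= 46.9 / (1 − 0.1481) = 46.9 / 0.8519 = 55.05 mg/L.

L₀ ≈ 55.1 mg/L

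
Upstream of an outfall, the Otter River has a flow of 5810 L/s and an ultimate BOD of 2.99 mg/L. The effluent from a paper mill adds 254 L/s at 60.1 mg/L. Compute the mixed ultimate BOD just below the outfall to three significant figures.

Flow-weighted mixing: C = (Q_r C_r + Q_w C_w)/(Q_r + Q_w)
= (5810×2.99 + 254×60.1)/(5810 + 254) = 32640/6064 = 5.382 mg/L.

5.38 mg/L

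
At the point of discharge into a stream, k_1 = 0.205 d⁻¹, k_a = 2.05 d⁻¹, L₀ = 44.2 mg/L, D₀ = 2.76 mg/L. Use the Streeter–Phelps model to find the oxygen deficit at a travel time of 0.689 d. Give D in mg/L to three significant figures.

k_1 L₀/(k_a−k_1) = 0.205×44.2/(2.05−0.205) = 9.061/1.845 = 4.911 mg/L.
e^(−k_1 t) = e^(−0.205×0.6890) = 0.8683; e^(−k_a t) = e^(−2.05×0.6890) = 0.2435.
D = 4.911 × (0.8683 − 0.2435) + 2.76 × 0.2435 = 3.068 + 0.6722 = 3.740 mg/L.

D ≈ 3.74 mg/L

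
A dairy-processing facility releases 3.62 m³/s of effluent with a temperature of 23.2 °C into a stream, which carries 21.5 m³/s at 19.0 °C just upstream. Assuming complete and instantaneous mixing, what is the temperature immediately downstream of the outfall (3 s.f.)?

Flow-weighted mixing: C = (Q_r C_r + Q_w C_w)/(Q_r + Q_w)
= (21.5×19.0 + 3.62×23.2)/(21.5 + 3.62) = 492.5/25.12 = 19.61 °C.

19.6 °C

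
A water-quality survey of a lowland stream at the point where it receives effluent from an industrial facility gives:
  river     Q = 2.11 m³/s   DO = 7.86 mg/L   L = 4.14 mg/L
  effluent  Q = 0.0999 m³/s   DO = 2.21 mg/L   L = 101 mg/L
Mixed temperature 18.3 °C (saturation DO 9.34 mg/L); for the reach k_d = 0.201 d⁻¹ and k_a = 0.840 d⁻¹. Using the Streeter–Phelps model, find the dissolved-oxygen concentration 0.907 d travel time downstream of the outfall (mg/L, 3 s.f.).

DO ≈ 7.55 mg/L

Mixed DO = (2.11×7.86 + 0.0999×2.21)/(2.11+0.0999) = 16.81/2.210 = 7.605 mg/L.
Mixed L₀ = (2.11×4.14 + 0.0999×101)/(2.210) = 18.83/2.210 = 8.519 mg/L.
Initial deficit D₀ = C_s − DO₀ = 9.34 − 7.605 = 1.735 mg/L.
D(0.907) = [0.201×8.519/(0.840−0.201)](e^(−0.201×0.907) − e^(−0.840×0.907)) + 1.735 e^(−0.840×0.907)
= 2.680 × (0.8333 − 0.4668) + 1.735 × 0.4668 = 1.792 mg/L.
DO = 9.34 − 1.792 = 7.548 mg/L.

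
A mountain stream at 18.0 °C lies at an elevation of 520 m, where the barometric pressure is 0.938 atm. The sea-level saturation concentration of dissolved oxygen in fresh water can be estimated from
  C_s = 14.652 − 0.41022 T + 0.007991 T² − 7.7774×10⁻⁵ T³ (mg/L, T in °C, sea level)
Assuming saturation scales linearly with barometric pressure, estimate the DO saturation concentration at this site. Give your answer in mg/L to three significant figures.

At sea level: C_s = 14.652 − 0.41022×18.0 + 0.007991×18.0² − 7.7774×10⁻⁵×18.0³ = 9.404 mg/L.
Pressure correction: C_s' = 9.404 × 0.938 = 8.821 mg/L.

C_s ≈ 8.82 mg/L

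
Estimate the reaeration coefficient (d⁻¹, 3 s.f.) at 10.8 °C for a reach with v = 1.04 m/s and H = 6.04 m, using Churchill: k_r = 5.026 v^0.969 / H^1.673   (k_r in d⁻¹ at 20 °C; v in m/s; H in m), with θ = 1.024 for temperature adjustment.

k_r(20) = 5.026 × 1.04^0.969 / 6.04^1.673 = 5.026 × 1.039 / 20.26 = 0.2577 d⁻¹.
k_r(10.8) = 0.2577 × 1.024^(10.8−20) = 0.2577 × 0.8040 = 0.2072 d⁻¹.

k_r ≈ 0.207 d⁻¹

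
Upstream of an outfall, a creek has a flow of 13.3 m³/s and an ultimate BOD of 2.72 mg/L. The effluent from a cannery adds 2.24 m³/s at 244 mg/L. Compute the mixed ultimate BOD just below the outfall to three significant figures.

Flow-weighted mixing: C = (Q_r C_r + Q_w C_w)/(Q_r + Q_w)
= (13.3×2.72 + 2.24×244)/(13.3 + 2.24) = 582.7/15.54 = 37.50 mg/L.

37.5 mg/L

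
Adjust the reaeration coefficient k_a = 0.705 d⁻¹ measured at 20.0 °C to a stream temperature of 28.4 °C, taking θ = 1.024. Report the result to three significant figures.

k_a ≈ 0.860 d⁻¹

k_a(T₂) = k_a(T₁) · θ^(T₂−T₁) = 0.705 × 1.024^(28.4−20.0)
= 0.705 × 1.024^8.40 = 0.705 × 1.220 = 0.8604 d⁻¹.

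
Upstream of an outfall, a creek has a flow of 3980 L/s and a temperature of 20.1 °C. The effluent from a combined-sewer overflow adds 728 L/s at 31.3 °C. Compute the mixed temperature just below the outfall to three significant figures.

Flow-weighted mixing: C = (Q_r C_r + Q_w C_w)/(Q_r + Q_w)
= (3980×20.1 + 728×31.3)/(3980 + 728) = 102800/4708 = 21.83 °C.

21.8 °C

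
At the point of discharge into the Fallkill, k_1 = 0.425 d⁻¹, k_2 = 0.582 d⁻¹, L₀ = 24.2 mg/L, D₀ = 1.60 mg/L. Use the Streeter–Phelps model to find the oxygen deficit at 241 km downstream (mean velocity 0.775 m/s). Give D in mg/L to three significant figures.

Travel time t = x/v = 241 km / (0.775 m/s) = 241000 m / 0.775 m/s = 311000 s = 3.599 d.
k_1 L₀/(k_2−k_1) = 0.425×24.2/(0.582−0.425) = 10.29/0.1570 = 65.51 mg/L.
e^(−k_1 t) = e^(−0.425×3.599) = 0.2166; e^(−k_2 t) = e^(−0.582×3.599) = 0.1231.
D = 65.51 × (0.2166 − 0.1231) + 1.60 × 0.1231 = 6.126 + 0.1970 = 6.323 mg/L.

D ≈ 6.32 mg/L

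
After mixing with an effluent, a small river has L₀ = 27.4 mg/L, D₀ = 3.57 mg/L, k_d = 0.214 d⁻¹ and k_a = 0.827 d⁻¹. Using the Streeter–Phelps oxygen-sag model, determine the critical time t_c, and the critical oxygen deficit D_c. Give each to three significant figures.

t_c ≈ 1.44 d; D_c ≈ 5.21 mg/L

With k_a/k_d = 3.864 and 1 − D₀(k_a−k_d)/(k_d L₀) = 0.6268,
t_c = ln(3.864 × 0.6268) / (0.827 − 0.214) = ln(2.422) / 0.6130 = 0.8847/0.6130 = 1.443 d.
D_c = (k_d/k_a) L₀ e^(−k_d t_c) = (0.214/0.827) × 27.4 × e^(−0.214×1.443) = 0.2588 × 27.4 × 0.7343 = 5.206 mg/L.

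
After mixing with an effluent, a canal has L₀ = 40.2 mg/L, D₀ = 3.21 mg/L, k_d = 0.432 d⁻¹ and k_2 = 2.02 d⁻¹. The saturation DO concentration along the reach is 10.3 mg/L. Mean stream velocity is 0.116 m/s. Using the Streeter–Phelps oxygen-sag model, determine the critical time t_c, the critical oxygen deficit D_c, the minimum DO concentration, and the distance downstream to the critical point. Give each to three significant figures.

At the critical point dD/dt = 0, so k_d L₀ e^(−k_d t) = k_2 D. Substituting D(t) from the Streeter–Phelps equation and solving for t gives
t_c = ln[(k_2/k_d)(1 − D₀(k_2−k_d)/(k_d L₀))] / (k_2−k_d).
Here k_2−k_d = 1.588 d⁻¹ and 1 − D₀(k_2−k_d)/(k_d L₀) = 1 − 3.21×1.588/(0.432×40.2) = 0.7065, so
t_c = ln(4.676 × 0.7065) / 1.588 = 1.195 / 1.588 = 0.7525 d.
D_c = (k_d/k_2) L₀ e^(−k_d t_c) = (0.432/2.02) × 40.2 × e^(−0.432×0.7525) = 0.2139 × 40.2 × 0.7225 = 6.211 mg/L.
Minimum DO = C_s − D_c = 10.3 − 6.211 = 4.089 mg/L.
x_c = v t_c = 0.116 m/s × 0.7525 d × 86400 s/d = 7542 m ≈ 7.54 km.

t_c ≈ 0.752 d; D_c ≈ 6.21 mg/L; min DO ≈ 4.09 mg/L; x_c ≈ 7.54 km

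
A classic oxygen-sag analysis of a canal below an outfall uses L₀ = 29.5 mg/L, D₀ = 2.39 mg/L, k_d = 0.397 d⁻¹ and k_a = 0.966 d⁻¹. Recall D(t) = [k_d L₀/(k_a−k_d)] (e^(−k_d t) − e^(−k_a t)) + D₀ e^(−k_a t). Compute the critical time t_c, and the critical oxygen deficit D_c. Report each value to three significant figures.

With k_a/k_d = 2.433 and 1 − D₀(k_a−k_d)/(k_d L₀) = 0.8839,
t_c = ln(2.433 × 0.8839) / (0.966 − 0.397) = ln(2.151) / 0.5690 = 0.7658/0.5690 = 1.346 d.
D_c = (k_d/k_a) L₀ e^(−k_d t_c) = (0.397/0.966) × 29.5 × e^(−0.397×1.346) = 0.4110 × 29.5 × 0.5861 = 7.105 mg/L.

t_c ≈ 1.35 d; D_c ≈ 7.11 mg/L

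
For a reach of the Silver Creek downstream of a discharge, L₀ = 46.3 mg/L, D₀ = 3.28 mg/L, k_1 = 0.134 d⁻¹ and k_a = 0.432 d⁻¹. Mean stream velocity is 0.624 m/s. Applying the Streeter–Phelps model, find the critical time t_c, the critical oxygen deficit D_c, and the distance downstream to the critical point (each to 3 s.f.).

t_c ≈ 3.35 d; D_c ≈ 9.16 mg/L; x_c ≈ 181 km

t_c = [1/(k_a−k_1)] ln[(k_a/k_1)(1 − D₀(k_a−k_1)/(k_1 L₀))]
= [1/(0.432−0.134)] ln[(0.432/0.134)(1 − 3.28×0.2980/(0.134×46.3))]
= (1/0.2980) ln[3.224 × 0.8425] = 3.356 × ln(2.716) = 3.356 × 0.9992 = 3.353 d.
D_c = (k_1/k_a) L₀ e^(−k_1 t_c) = (0.134/0.432) × 46.3 × e^(−0.134×3.353) = 0.3102 × 46.3 × 0.6381 = 9.164 mg/L.
x_c = v t_c = 0.624 m/s × 3.353 d × 86400 s/d = 180800 m ≈ 181 km.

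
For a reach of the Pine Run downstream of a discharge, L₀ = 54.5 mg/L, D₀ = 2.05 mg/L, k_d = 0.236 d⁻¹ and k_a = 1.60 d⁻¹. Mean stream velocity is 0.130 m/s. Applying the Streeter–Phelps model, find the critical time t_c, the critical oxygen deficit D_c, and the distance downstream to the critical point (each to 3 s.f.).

t_c ≈ 1.22 d; D_c ≈ 6.02 mg/L; x_c ≈ 13.7 km

With k_a/k_d = 6.780 and 1 − D₀(k_a−k_d)/(k_d L₀) = 0.7826,
t_c = ln(6.780 × 0.7826) / (1.60 − 0.236) = ln(5.306) / 1.364 = 1.669/1.364 = 1.223 d.
L(t_c) = L₀ e^(−k_d t_c) = 54.5 × 0.7492 = 40.83 mg/L, and at the critical point k_a D_c = k_d L, so D_c = (0.236/1.60) × 40.83 = 6.023 mg/L.
x_c = v t_c = 0.130 m/s × 1.223 d × 86400 s/d = 13740 m ≈ 13.7 km.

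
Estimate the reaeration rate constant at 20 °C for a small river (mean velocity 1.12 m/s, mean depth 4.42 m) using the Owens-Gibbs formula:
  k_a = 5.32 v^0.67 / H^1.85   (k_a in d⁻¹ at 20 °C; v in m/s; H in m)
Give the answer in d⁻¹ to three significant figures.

k_a ≈ 0.367 d⁻¹

k_a = 5.32 × 1.12^0.67 / 4.42^1.85 = 5.32 × 1.079 / 15.63 = 0.3672 d⁻¹.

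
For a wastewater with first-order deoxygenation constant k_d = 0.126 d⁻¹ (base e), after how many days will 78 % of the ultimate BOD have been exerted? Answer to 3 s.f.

y/L₀ = 1 − e^(−k_d t) = 0.78 ⇒ e^(−k_d t) = 0.220
t = −ln(0.220) / 0.126 = 1.514 / 0.126 = 12.02 d.

t ≈ 12.0 d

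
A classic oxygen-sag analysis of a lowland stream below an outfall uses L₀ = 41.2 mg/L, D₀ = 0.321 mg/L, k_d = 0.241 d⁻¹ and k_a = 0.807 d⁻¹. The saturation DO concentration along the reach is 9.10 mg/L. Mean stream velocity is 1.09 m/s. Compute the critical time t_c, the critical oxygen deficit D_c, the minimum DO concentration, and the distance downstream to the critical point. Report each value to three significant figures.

t_c ≈ 2.10 d; D_c ≈ 7.41 mg/L; min DO ≈ 1.69 mg/L; x_c ≈ 198 km

t_c = [1/(k_a−k_d)] ln[(k_a/k_d)(1 − D₀(k_a−k_d)/(k_d L₀))]
= [1/(0.807−0.241)] ln[(0.807/0.241)(1 − 0.321×0.5660/(0.241×41.2))]
= (1/0.5660) ln[3.349 × 0.9817] = 1.767 × ln(3.287) = 1.767 × 1.190 = 2.103 d.
D_c = (k_d/k_a) L₀ e^(−k_d t_c) = (0.241/0.807) × 41.2 × e^(−0.241×2.103) = 0.2986 × 41.2 × 0.6025 = 7.413 mg/L.
Minimum DO = C_s − D_c = 9.10 − 7.413 = 1.687 mg/L.
x_c = v t_c = 1.09 m/s × 2.103 d × 86400 s/d = 198000 m ≈ 198 km.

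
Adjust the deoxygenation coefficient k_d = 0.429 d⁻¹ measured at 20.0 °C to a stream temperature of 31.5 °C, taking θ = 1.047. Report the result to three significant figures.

k_d ≈ 0.728 d⁻¹

k_d(T₂) = k_d(T₁) · θ^(T₂−T₁) = 0.429 × 1.047^(31.5−20.0)
= 0.429 × 1.047^11.5 = 0.429 × 1.696 = 0.7275 d⁻¹.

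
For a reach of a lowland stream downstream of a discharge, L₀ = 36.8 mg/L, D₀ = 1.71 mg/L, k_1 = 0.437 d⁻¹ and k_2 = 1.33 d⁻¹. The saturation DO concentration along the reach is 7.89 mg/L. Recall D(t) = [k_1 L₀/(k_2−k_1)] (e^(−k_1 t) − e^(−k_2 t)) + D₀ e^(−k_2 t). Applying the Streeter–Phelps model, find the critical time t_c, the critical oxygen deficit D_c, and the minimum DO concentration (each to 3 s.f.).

t_c ≈ 1.13 d; D_c ≈ 7.36 mg/L; min DO ≈ 0.526 mg/L

With k_2/k_1 = 3.043 and 1 − D₀(k_2−k_1)/(k_1 L₀) = 0.9050,
t_c = ln(3.043 × 0.9050) / (1.33 − 0.437) = ln(2.754) / 0.8930 = 1.013/0.8930 = 1.135 d.
L(t_c) = L₀ e^(−k_1 t_c) = 36.8 × 0.6091 = 22.41 mg/L, and at the critical point k_2 D_c = k_1 L, so D_c = (0.437/1.33) × 22.41 = 7.364 mg/L.
Minimum DO = C_s − D_c = 7.89 − 7.364 = 0.5256 mg/L.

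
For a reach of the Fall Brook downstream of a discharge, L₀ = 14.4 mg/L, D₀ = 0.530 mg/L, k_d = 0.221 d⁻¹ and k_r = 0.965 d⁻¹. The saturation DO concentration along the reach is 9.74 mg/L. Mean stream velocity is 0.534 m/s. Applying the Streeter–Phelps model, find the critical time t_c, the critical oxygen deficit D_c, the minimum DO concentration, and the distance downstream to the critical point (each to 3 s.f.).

t_c ≈ 1.80 d; D_c ≈ 2.21 mg/L; min DO ≈ 7.53 mg/L; x_c ≈ 83.2 km

t_c = [1/(k_r−k_d)] ln[(k_r/k_d)(1 − D₀(k_r−k_d)/(k_d L₀))]
= [1/(0.965−0.221)] ln[(0.965/0.221)(1 − 0.530×0.7440/(0.221×14.4))]
= (1/0.7440) ln[4.367 × 0.8761] = 1.344 × ln(3.825) = 1.344 × 1.342 = 1.803 d.
L(t_c) = L₀ e^(−k_d t_c) = 14.4 × 0.6713 = 9.667 mg/L, and at the critical point k_r D_c = k_d L, so D_c = (0.221/0.965) × 9.667 = 2.214 mg/L.
Minimum DO = C_s − D_c = 9.74 − 2.214 = 7.526 mg/L.
x_c = v t_c = 0.534 m/s × 1.803 d × 86400 s/d = 83200 m ≈ 83.2 km.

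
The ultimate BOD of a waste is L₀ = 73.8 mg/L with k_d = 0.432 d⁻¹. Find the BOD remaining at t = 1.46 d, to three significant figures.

L_t = L₀ e^(−k_d t) = 73.8 × e^(−0.432×1.46) = 73.8 × 0.5322 = 39.28 mg/L.

L ≈ 39.3 mg/L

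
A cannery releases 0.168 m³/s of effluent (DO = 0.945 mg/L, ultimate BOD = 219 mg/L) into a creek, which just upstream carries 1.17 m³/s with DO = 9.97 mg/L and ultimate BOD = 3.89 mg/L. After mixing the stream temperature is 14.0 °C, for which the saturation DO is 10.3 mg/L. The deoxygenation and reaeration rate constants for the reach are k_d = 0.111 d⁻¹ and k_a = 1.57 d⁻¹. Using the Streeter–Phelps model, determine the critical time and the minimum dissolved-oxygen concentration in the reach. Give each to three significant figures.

Mixed DO = (1.17×9.97 + 0.168×0.945)/(1.17+0.168) = 11.82/1.338 = 8.837 mg/L.
Mixed L₀ = (1.17×3.89 + 0.168×219)/(1.338) = 41.34/1.338 = 30.90 mg/L.
Initial deficit D₀ = C_s − DO₀ = 10.3 − 8.837 = 1.463 mg/L.
t_c = (1/1.459) ln[(1.57/0.111)(1 − 1.463×1.459/(0.111×30.90))] = 0.6854 × ln(5.341) = 1.148 d.
D_c = (0.111/1.57) × 30.90 × e^(−0.111×1.148) = 0.07070 × 30.90 × 0.8803 = 1.923 mg/L.
Minimum DO = 10.3 − 1.923 = 8.377 mg/L.

t_c ≈ 1.15 d; minimum DO ≈ 8.38 mg/L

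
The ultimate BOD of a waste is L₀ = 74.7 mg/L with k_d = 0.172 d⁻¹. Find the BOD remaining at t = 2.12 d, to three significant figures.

L_t = L₀ e^(−k_d t) = 74.7 × e^(−0.172×2.12) = 74.7 × 0.6944 = 51.88 mg/L.

L ≈ 51.9 mg/L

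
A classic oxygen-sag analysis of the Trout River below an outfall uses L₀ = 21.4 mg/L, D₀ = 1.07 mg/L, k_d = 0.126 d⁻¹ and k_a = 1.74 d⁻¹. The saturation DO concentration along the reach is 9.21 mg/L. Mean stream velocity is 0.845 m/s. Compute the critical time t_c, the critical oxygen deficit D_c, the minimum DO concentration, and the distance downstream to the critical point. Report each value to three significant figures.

At the critical point dD/dt = 0, so k_d L₀ e^(−k_d t) = k_a D. Substituting D(t) from the Streeter–Phelps equation and solving for t gives
t_c = ln[(k_a/k_d)(1 − D₀(k_a−k_d)/(k_d L₀))] / (k_a−k_d).
Here k_a−k_d = 1.614 d⁻¹ and 1 − D₀(k_a−k_d)/(k_d L₀) = 1 − 1.07×1.614/(0.126×21.4) = 0.3595, so
t_c = ln(13.81 × 0.3595) / 1.614 = 1.602 / 1.614 = 0.9928 d.
L(t_c) = L₀ e^(−k_d t_c) = 21.4 × 0.8824 = 18.88 mg/L, and at the critical point k_a D_c = k_d L, so D_c = (0.126/1.74) × 18.88 = 1.367 mg/L.
Minimum DO = C_s − D_c = 9.21 − 1.367 = 7.843 mg/L.
x_c = v t_c = 0.845 m/s × 0.9928 d × 86400 s/d = 72480 m ≈ 72.5 km.

t_c ≈ 0.993 d; D_c ≈ 1.37 mg/L; min DO ≈ 7.84 mg/L; x_c ≈ 72.5 km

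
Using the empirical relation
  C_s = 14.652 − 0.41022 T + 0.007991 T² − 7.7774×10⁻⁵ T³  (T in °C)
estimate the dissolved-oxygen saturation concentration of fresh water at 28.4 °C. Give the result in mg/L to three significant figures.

C_s = 14.652 − 0.41022×28.4 + 0.007991×28.4² − 7.7774×10⁻⁵×28.4³ = 7.665 mg/L.

C_s ≈ 7.67 mg/L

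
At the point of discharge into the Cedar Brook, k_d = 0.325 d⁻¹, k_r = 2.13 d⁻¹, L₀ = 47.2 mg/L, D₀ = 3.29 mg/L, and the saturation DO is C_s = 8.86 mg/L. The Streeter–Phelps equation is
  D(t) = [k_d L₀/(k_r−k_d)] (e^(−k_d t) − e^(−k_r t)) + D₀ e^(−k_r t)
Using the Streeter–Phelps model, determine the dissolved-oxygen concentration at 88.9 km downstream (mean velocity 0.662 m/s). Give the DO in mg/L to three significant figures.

Travel time t = x/v = 88.9 km / (0.662 m/s) = 88900 m / 0.662 m/s = 134300 s = 1.554 d.
k_d L₀/(k_r−k_d) = 0.325×47.2/(2.13−0.325) = 15.34/1.805 = 8.499 mg/L.
e^(−k_d t) = e^(−0.325×1.554) = 0.6034; e^(−k_r t) = e^(−2.13×1.554) = 0.03649.
D = 8.499 × (0.6034 − 0.03649) + 3.29 × 0.03649 = 4.818 + 0.1201 = 4.938 mg/L.
DO = C_s − D = 8.86 − 4.938 = 3.922 mg/L.

DO ≈ 3.92 mg/L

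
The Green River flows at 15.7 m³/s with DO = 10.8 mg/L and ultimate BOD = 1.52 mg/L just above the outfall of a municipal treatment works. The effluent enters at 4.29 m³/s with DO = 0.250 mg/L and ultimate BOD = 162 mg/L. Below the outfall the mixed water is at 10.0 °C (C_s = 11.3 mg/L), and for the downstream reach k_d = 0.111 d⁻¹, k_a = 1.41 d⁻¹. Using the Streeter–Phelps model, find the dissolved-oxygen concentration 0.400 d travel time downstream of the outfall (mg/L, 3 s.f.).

DO ≈ 8.54 mg/L

Mixed DO = (15.7×10.8 + 4.29×0.250)/(15.7+4.29) = 170.6/19.99 = 8.536 mg/L.
Mixed L₀ = (15.7×1.52 + 4.29×162)/(19.99) = 718.8/19.99 = 35.96 mg/L.
Initial deficit D₀ = C_s − DO₀ = 11.3 − 8.536 = 2.764 mg/L.
D(0.400) = [0.111×35.96/(1.41−0.111)](e^(−0.111×0.400) − e^(−1.41×0.400)) + 2.764 e^(−1.41×0.400)
= 3.073 × (0.9566 − 0.5689) + 2.764 × 0.5689 = 2.764 mg/L.
DO = 11.3 − 2.764 = 8.536 mg/L.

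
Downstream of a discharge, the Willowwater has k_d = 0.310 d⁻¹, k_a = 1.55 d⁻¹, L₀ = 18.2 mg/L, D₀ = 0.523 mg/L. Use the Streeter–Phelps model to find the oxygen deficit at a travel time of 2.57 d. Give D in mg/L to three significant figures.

D ≈ 1.98 mg/L

k_d L₀/(k_a−k_d) = 0.310×18.2/(1.55−0.310) = 5.642/1.240 = 4.550 mg/L.
e^(−k_d t) = e^(−0.310×2.570) = 0.4508; e^(−k_a t) = e^(−1.55×2.570) = 0.01862.
D = 4.550 × (0.4508 − 0.01862) + 0.523 × 0.01862 = 1.966 + 0.009738 = 1.976 mg/L.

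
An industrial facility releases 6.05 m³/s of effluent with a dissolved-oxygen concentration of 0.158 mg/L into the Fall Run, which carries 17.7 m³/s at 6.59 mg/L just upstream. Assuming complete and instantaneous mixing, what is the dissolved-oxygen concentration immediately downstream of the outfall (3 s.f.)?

Flow-weighted mixing: C = (Q_r C_r + Q_w C_w)/(Q_r + Q_w)
= (17.7×6.59 + 6.05×0.158)/(17.7 + 6.05) = 117.6/23.75 = 4.952 mg/L.

4.95 mg/L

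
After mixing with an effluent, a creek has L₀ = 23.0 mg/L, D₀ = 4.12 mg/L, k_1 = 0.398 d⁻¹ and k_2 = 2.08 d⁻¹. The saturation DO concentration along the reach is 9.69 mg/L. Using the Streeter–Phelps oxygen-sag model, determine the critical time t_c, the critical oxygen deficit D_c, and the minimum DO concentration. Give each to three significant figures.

With k_2/k_1 = 5.226 and 1 − D₀(k_2−k_1)/(k_1 L₀) = 0.2430,
t_c = ln(5.226 × 0.2430) / (2.08 − 0.398) = ln(1.270) / 1.682 = 0.2389/1.682 = 0.1420 d.
L(t_c) = L₀ e^(−k_1 t_c) = 23.0 × 0.9450 = 21.74 mg/L, and at the critical point k_2 D_c = k_1 L, so D_c = (0.398/2.08) × 21.74 = 4.159 mg/L.
Minimum DO = C_s − D_c = 9.69 − 4.159 = 5.531 mg/L.

t_c ≈ 0.142 d; D_c ≈ 4.16 mg/L; min DO ≈ 5.53 mg/L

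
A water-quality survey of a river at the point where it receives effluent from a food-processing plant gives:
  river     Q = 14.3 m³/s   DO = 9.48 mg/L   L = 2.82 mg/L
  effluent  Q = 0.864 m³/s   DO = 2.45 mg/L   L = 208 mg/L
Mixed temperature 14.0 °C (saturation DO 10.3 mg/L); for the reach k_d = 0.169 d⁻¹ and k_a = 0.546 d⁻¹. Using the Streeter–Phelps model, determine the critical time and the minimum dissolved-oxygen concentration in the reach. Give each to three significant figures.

t_c ≈ 2.56 d; minimum DO ≈ 7.39 mg/L

Mixed DO = (14.3×9.48 + 0.864×2.45)/(14.3+0.864) = 137.7/15.16 = 9.079 mg/L.
Mixed L₀ = (14.3×2.82 + 0.864×208)/(15.16) = 220.0/15.16 = 14.51 mg/L.
Initial deficit D₀ = C_s − DO₀ = 10.3 − 9.079 = 1.221 mg/L.
t_c = (1/0.3770) ln[(0.546/0.169)(1 − 1.221×0.3770/(0.169×14.51))] = 2.653 × ln(2.625) = 2.559 d.
D_c = (0.169/0.546) × 14.51 × e^(−0.169×2.559) = 0.3095 × 14.51 × 0.6489 = 2.914 mg/L.
Minimum DO = 10.3 − 2.914 = 7.386 mg/L.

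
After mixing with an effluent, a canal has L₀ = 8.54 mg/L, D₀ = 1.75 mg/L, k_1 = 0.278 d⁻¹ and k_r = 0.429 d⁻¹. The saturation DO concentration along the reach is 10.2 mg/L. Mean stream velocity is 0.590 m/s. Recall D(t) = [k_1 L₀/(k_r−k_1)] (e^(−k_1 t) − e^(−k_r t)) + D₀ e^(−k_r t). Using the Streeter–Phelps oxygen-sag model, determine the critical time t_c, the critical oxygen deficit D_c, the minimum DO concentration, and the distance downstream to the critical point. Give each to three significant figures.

t_c ≈ 2.09 d; D_c ≈ 3.09 mg/L; min DO ≈ 7.11 mg/L; x_c ≈ 107 km

t_c = [1/(k_r−k_1)] ln[(k_r/k_1)(1 − D₀(k_r−k_1)/(k_1 L₀))]
= [1/(0.429−0.278)] ln[(0.429/0.278)(1 − 1.75×0.1510/(0.278×8.54))]
= (1/0.1510) ln[1.543 × 0.8887] = 6.623 × ln(1.371) = 6.623 × 0.3158 = 2.092 d.
L(t_c) = L₀ e^(−k_1 t_c) = 8.54 × 0.5591 = 4.775 mg/L, and at the critical point k_r D_c = k_1 L, so D_c = (0.278/0.429) × 4.775 = 3.094 mg/L.
Minimum DO = C_s − D_c = 10.2 − 3.094 = 7.106 mg/L.
x_c = v t_c = 0.590 m/s × 2.092 d × 86400 s/d = 106600 m ≈ 107 km.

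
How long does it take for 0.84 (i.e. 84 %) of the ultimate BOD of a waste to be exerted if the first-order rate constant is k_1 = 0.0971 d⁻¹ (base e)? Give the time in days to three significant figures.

t ≈ 18.9 d

y/L₀ = 1 − e^(−k_1 t) = 0.84 ⇒ e^(−k_1 t) = 0.160
t = −ln(0.160) / 0.0971 = 1.833 / 0.0971 = 18.87 d.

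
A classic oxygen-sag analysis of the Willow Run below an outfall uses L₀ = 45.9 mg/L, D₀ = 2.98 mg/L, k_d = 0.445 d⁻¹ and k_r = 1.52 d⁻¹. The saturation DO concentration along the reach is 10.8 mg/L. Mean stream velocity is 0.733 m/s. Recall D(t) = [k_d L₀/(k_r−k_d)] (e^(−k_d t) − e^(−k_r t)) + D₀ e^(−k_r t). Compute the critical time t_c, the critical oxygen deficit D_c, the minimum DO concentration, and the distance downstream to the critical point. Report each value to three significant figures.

t_c ≈ 0.984 d; D_c ≈ 8.67 mg/L; min DO ≈ 2.13 mg/L; x_c ≈ 62.3 km

At the critical point dD/dt = 0, so k_d L₀ e^(−k_d t) = k_r D. Substituting D(t) from the Streeter–Phelps equation and solving for t gives
t_c = ln[(k_r/k_d)(1 − D₀(k_r−k_d)/(k_d L₀))] / (k_r−k_d).
Here k_r−k_d = 1.075 d⁻¹ and 1 − D₀(k_r−k_d)/(k_d L₀) = 1 − 2.98×1.075/(0.445×45.9) = 0.8432, so
t_c = ln(3.416 × 0.8432) / 1.075 = 1.058 / 1.075 = 0.9840 d.
D_c = (k_d/k_r) L₀ e^(−k_d t_c) = (0.445/1.52) × 45.9 × e^(−0.445×0.9840) = 0.2928 × 45.9 × 0.6454 = 8.673 mg/L.
Minimum DO = C_s − D_c = 10.8 − 8.673 = 2.127 mg/L.
x_c = v t_c = 0.733 m/s × 0.9840 d × 86400 s/d = 62320 m ≈ 62.3 km.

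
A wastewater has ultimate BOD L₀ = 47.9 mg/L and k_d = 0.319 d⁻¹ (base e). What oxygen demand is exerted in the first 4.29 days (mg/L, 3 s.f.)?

y_t = L₀(1 − e^(−k_d t)) = 47.9 × (1 − e^(−0.319×4.29))
= 47.9 × (1 − 0.2545) = 47.9 × 0.7455 = 35.71 mg/L.

y ≈ 35.7 mg/L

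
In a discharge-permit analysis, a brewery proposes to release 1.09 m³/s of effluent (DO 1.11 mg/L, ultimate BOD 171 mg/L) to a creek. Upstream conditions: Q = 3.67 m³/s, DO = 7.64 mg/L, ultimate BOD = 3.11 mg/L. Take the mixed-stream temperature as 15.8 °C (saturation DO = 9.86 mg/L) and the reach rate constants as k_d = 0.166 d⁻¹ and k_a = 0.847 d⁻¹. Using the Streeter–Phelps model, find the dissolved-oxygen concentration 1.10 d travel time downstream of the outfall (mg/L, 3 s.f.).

Mixed DO = (3.67×7.64 + 1.09×1.11)/(3.67+1.09) = 29.25/4.760 = 6.145 mg/L.
Mixed L₀ = (3.67×3.11 + 1.09×171)/(4.760) = 197.8/4.760 = 41.56 mg/L.
Initial deficit D₀ = C_s − DO₀ = 9.86 − 6.145 = 3.715 mg/L.
D(1.10) = [0.166×41.56/(0.847−0.166)](e^(−0.166×1.10) − e^(−0.847×1.10)) + 3.715 e^(−0.847×1.10)
= 10.13 × (0.8331 − 0.3939) + 3.715 × 0.3939 = 5.912 mg/L.
DO = 9.86 − 5.912 = 3.948 mg/L.

DO ≈ 3.95 mg/L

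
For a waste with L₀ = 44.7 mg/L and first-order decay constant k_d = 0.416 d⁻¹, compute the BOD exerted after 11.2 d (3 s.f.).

y_t = L₀(1 − e^(−k_d t)) = 44.7 × (1 − e^(−0.416×11.2))
= 44.7 × (1 − 0.009474) = 44.7 × 0.9905 = 44.28 mg/L.

y ≈ 44.3 mg/L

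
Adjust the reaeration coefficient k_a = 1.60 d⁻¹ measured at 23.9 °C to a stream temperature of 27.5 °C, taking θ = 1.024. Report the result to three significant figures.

k_a ≈ 1.74 d⁻¹

k_a(T₂) = k_a(T₁) · θ^(T₂−T₁) = 1.60 × 1.024^(27.5−23.9)
= 1.60 × 1.024^3.60 = 1.60 × 1.089 = 1.743 d⁻¹.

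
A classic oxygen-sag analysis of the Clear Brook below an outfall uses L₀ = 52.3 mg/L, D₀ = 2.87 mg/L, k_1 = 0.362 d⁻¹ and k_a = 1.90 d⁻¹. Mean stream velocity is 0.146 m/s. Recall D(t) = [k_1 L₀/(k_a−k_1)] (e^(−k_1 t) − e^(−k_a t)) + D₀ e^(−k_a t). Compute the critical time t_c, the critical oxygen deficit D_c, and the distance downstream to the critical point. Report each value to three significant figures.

At the critical point dD/dt = 0, so k_1 L₀ e^(−k_1 t) = k_a D. Substituting D(t) from the Streeter–Phelps equation and solving for t gives
t_c = ln[(k_a/k_1)(1 − D₀(k_a−k_1)/(k_1 L₀))] / (k_a−k_1).
Here k_a−k_1 = 1.538 d⁻¹ and 1 − D₀(k_a−k_1)/(k_1 L₀) = 1 − 2.87×1.538/(0.362×52.3) = 0.7669, so
t_c = ln(5.249 × 0.7669) / 1.538 = 1.393 / 1.538 = 0.9054 d.
L(t_c) = L₀ e^(−k_1 t_c) = 52.3 × 0.7205 = 37.68 mg/L, and at the critical point k_a D_c = k_1 L, so D_c = (0.362/1.90) × 37.68 = 7.180 mg/L.
x_c = v t_c = 0.146 m/s × 0.9054 d × 86400 s/d = 11420 m ≈ 11.4 km.

t_c ≈ 0.905 d; D_c ≈ 7.18 mg/L; x_c ≈ 11.4 km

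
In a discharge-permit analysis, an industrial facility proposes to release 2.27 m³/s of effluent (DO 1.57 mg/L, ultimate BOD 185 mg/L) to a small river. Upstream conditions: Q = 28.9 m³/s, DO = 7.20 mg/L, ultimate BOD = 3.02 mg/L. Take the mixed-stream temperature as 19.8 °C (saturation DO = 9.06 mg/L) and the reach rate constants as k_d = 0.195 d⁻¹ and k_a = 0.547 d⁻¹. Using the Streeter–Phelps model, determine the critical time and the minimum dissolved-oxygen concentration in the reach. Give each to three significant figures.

t_c ≈ 2.11 d; minimum DO ≈ 5.21 mg/L

Mixed DO = (28.9×7.20 + 2.27×1.57)/(28.9+2.27) = 211.6/31.17 = 6.790 mg/L.
Mixed L₀ = (28.9×3.02 + 2.27×185)/(31.17) = 507.2/31.17 = 16.27 mg/L.
Initial deficit D₀ = C_s − DO₀ = 9.06 − 6.790 = 2.270 mg/L.
t_c = (1/0.3520) ln[(0.547/0.195)(1 − 2.270×0.3520/(0.195×16.27))] = 2.841 × ln(2.099) = 2.106 d.
D_c = (0.195/0.547) × 16.27 × e^(−0.195×2.106) = 0.3565 × 16.27 × 0.6632 = 3.847 mg/L.
Minimum DO = 9.06 − 3.847 = 5.213 mg/L.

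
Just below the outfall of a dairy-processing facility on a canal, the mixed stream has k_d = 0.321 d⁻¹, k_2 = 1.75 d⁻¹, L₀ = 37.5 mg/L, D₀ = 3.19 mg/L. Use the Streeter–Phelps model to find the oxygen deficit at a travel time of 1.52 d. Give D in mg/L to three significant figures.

D ≈ 4.81 mg/L

k_d L₀/(k_2−k_d) = 0.321×37.5/(1.75−0.321) = 12.04/1.429 = 8.424 mg/L.
e^(−k_d t) = e^(−0.321×1.520) = 0.6139; e^(−k_2 t) = e^(−1.75×1.520) = 0.06995.
D = 8.424 × (0.6139 − 0.06995) + 3.19 × 0.06995 = 4.582 + 0.2231 = 4.805 mg/L.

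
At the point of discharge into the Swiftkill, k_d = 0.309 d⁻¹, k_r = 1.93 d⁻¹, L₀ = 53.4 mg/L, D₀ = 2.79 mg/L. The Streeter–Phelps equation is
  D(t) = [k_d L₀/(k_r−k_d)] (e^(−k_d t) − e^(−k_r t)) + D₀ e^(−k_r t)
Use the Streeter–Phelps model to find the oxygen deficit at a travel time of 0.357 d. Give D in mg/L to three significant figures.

D ≈ 5.41 mg/L

k_d L₀/(k_r−k_d) = 0.309×53.4/(1.93−0.309) = 16.50/1.621 = 10.18 mg/L.
e^(−k_d t) = e^(−0.309×0.3570) = 0.8956; e^(−k_r t) = e^(−1.93×0.3570) = 0.5021.
D = 10.18 × (0.8956 − 0.5021) + 2.79 × 0.5021 = 4.005 + 1.401 = 5.406 mg/L.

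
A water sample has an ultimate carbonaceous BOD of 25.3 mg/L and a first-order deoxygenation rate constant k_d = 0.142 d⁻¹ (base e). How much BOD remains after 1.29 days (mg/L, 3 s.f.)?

L_t = L₀ e^(−k_d t) = 25.3 × e^(−0.142×1.29) = 25.3 × 0.8326 = 21.07 mg/L.

L ≈ 21.1 mg/L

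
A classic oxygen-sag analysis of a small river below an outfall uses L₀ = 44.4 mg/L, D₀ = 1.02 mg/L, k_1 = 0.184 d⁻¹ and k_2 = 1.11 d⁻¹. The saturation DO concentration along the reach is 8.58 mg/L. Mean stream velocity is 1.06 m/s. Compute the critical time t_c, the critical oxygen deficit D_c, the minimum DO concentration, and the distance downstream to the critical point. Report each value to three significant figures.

t_c = [1/(k_2−k_1)] ln[(k_2/k_1)(1 − D₀(k_2−k_1)/(k_1 L₀))]
= [1/(1.11−0.184)] ln[(1.11/0.184)(1 − 1.02×0.9260/(0.184×44.4))]
= (1/0.9260) ln[6.033 × 0.8844] = 1.080 × ln(5.335) = 1.080 × 1.674 = 1.808 d.
L(t_c) = L₀ e^(−k_1 t_c) = 44.4 × 0.7170 = 31.83 mg/L, and at the critical point k_2 D_c = k_1 L, so D_c = (0.184/1.11) × 31.83 = 5.277 mg/L.
Minimum DO = C_s − D_c = 8.58 − 5.277 = 3.303 mg/L.
x_c = v t_c = 1.06 m/s × 1.808 d × 86400 s/d = 165600 m ≈ 166 km.

t_c ≈ 1.81 d; D_c ≈ 5.28 mg/L; min DO ≈ 3.30 mg/L; x_c ≈ 166 km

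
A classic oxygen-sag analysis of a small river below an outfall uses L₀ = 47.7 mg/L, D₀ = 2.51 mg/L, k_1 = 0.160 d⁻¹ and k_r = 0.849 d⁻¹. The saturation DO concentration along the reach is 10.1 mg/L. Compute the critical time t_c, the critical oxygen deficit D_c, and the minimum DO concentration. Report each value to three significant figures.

At the critical point dD/dt = 0, so k_1 L₀ e^(−k_1 t) = k_r D. Substituting D(t) from the Streeter–Phelps equation and solving for t gives
t_c = ln[(k_r/k_1)(1 − D₀(k_r−k_1)/(k_1 L₀))] / (k_r−k_1).
Here k_r−k_1 = 0.6890 d⁻¹ and 1 − D₀(k_r−k_1)/(k_1 L₀) = 1 − 2.51×0.6890/(0.160×47.7) = 0.7734, so
t_c = ln(5.306 × 0.7734) / 0.6890 = 1.412 / 0.6890 = 2.049 d.
D_c = (k_1/k_r) L₀ e^(−k_1 t_c) = (0.160/0.849) × 47.7 × e^(−0.160×2.049) = 0.1885 × 47.7 × 0.7205 = 6.476 mg/L.
Minimum DO = C_s − D_c = 10.1 − 6.476 = 3.624 mg/L.

t_c ≈ 2.05 d; D_c ≈ 6.48 mg/L; min DO ≈ 3.62 mg/L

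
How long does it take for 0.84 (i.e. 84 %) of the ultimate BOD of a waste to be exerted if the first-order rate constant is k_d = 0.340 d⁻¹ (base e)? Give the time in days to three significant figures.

y/L₀ = 1 − e^(−k_d t) = 0.84 ⇒ e^(−k_d t) = 0.160
t = −ln(0.160) / 0.340 = 1.833 / 0.340 = 5.390 d.

t ≈ 5.39 d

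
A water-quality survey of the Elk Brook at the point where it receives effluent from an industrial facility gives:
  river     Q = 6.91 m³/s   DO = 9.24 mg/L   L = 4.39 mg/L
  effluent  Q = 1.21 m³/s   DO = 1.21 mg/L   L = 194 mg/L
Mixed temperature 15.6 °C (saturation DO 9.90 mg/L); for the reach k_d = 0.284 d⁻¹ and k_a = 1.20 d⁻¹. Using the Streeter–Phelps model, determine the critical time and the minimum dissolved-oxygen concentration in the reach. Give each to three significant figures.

Mixed DO = (6.91×9.24 + 1.21×1.21)/(6.91+1.21) = 65.31/8.120 = 8.043 mg/L.
Mixed L₀ = (6.91×4.39 + 1.21×194)/(8.120) = 265.1/8.120 = 32.64 mg/L.
Initial deficit D₀ = C_s − DO₀ = 9.90 − 8.043 = 1.857 mg/L.
t_c = (1/0.9160) ln[(1.20/0.284)(1 − 1.857×0.9160/(0.284×32.64))] = 1.092 × ln(3.450) = 1.352 d.
D_c = (0.284/1.20) × 32.64 × e^(−0.284×1.352) = 0.2367 × 32.64 × 0.6811 = 5.262 mg/L.
Minimum DO = 9.90 − 5.262 = 4.638 mg/L.

t_c ≈ 1.35 d; minimum DO ≈ 4.64 mg/L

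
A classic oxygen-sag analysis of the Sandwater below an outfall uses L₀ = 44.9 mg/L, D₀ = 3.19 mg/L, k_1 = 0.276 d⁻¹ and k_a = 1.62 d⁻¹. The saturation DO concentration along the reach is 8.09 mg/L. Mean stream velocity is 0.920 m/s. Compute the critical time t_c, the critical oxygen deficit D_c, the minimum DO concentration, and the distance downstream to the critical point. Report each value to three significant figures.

t_c ≈ 1.00 d; D_c ≈ 5.80 mg/L; min DO ≈ 2.29 mg/L; x_c ≈ 79.6 km

With k_a/k_1 = 5.870 and 1 − D₀(k_a−k_1)/(k_1 L₀) = 0.6540,
t_c = ln(5.870 × 0.6540) / (1.62 − 0.276) = ln(3.839) / 1.344 = 1.345/1.344 = 1.001 d.
D_c = (k_1/k_a) L₀ e^(−k_1 t_c) = (0.276/1.62) × 44.9 × e^(−0.276×1.001) = 0.1704 × 44.9 × 0.7586 = 5.803 mg/L.
Minimum DO = C_s − D_c = 8.09 − 5.803 = 2.287 mg/L.
x_c = v t_c = 0.920 m/s × 1.001 d × 86400 s/d = 79560 m ≈ 79.6 km.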